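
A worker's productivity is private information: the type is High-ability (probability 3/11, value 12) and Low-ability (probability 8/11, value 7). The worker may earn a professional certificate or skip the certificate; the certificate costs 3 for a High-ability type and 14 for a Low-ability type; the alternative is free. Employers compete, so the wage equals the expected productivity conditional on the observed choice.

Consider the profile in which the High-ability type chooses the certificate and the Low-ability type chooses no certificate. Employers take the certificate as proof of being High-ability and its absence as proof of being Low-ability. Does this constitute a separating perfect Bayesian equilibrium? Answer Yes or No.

Yes

Under these beliefs, the certificate earns wage 12 and no certificate earns wage 7.
High-ability: the certificate nets 12 − 3 = 9; no certificate nets 7. High-ability prefers the certificate.
Low-ability: the certificate nets 12 − 14 = -2; no certificate nets 7. Low-ability prefers no certificate.
Neither type deviates, so the separating profile is an equilibrium.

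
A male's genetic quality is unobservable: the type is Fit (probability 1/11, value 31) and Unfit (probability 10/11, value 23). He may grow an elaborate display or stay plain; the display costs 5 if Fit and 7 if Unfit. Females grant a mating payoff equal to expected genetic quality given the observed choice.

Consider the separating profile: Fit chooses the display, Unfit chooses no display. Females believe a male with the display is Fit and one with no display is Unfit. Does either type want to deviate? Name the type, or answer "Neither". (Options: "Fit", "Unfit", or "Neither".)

The display pays 31; no display pays 23.
Fit: assigned the display, nets 31 − 5 = 26; deviating to no display nets 23.
Unfit: assigned no display, nets 23; deviating to the display nets 31 − 7 = 24.
The Unfit type gains 1 by deviating.

Unfit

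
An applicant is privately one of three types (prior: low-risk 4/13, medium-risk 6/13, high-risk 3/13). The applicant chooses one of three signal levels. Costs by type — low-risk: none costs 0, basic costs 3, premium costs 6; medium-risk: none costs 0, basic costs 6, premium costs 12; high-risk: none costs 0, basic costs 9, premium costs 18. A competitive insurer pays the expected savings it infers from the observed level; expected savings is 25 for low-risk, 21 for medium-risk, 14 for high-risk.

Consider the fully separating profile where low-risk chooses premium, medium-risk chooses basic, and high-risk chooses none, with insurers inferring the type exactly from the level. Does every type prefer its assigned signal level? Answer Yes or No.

Yes

Separating rebates: premium → 25, basic → 21, none → 14.
low-risk (assigned premium): none: 14 − 0 = 14; basic: 21 − 3 = 18; premium: 25 − 6 = 19. low-risk stays.
medium-risk (assigned basic): none: 14 − 0 = 14; basic: 21 − 6 = 15; premium: 25 − 12 = 13. medium-risk stays.
high-risk (assigned none): none: 14 − 0 = 14; basic: 21 − 9 = 12; premium: 25 − 18 = 7. high-risk stays.
Every type prefers its assigned level; separation holds.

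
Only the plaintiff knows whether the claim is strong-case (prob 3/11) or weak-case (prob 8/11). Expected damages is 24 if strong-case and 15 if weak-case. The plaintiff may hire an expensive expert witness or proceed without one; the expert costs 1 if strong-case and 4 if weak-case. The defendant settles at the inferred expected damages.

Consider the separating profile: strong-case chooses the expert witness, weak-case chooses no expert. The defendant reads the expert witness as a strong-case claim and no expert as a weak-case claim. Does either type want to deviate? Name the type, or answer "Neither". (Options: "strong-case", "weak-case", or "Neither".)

The expert witness pays 24; no expert pays 15.
strong-case: assigned the expert witness, nets 24 − 1 = 23; deviating to no expert nets 15.
weak-case: assigned no expert, nets 15; deviating to the expert witness nets 24 − 4 = 20.
The weak-case type gains 5 by deviating.

weak-case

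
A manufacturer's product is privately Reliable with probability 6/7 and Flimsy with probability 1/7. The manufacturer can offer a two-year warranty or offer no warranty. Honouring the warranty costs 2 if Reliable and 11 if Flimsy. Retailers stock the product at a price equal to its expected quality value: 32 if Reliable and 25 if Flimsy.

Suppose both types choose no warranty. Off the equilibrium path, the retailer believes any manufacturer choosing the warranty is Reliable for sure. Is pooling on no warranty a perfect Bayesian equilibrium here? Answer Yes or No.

Yes

On path, the retailer holds the prior and pays 6/7·32 + 1/7·25 = 31. Off path (the warranty), believing Reliable, it pays 32.
Reliable: no warranty nets 31; the warranty nets 32 − 2 = 30. Reliable stays.
Flimsy: no warranty nets 31; the warranty nets 32 − 11 = 21. Flimsy stays.
No type deviates, so pooling is sustained.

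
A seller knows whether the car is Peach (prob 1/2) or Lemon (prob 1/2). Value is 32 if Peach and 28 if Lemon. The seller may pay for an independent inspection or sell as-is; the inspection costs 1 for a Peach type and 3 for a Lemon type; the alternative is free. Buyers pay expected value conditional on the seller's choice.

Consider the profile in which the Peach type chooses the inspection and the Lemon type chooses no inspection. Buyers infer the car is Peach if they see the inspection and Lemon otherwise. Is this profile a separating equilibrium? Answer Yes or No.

No

Under these beliefs, the inspection earns price 32 and no inspection earns price 28.
Peach: the inspection nets 32 − 1 = 31; no inspection nets 28. Peach prefers the inspection.
Lemon: the inspection nets 32 − 3 = 29; no inspection nets 28. Lemon would deviate to the inspection.
Lemon has a profitable deviation, so the profile is not an equilibrium.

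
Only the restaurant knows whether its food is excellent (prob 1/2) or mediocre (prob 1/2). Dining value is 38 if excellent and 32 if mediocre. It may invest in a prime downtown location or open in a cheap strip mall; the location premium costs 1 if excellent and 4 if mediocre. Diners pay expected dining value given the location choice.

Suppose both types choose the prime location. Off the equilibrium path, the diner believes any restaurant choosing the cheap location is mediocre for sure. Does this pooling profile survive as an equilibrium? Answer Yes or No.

No

On path, the diner holds the prior and pays 1/2·38 + 1/2·32 = 35. Off path (the cheap location), believing mediocre, it pays 32.
excellent: the prime location nets 35 − 1 = 34; the cheap location nets 32. excellent stays.
mediocre: the prime location nets 35 − 4 = 31; the cheap location nets 32. mediocre would deviate.
A type deviates, so pooling fails.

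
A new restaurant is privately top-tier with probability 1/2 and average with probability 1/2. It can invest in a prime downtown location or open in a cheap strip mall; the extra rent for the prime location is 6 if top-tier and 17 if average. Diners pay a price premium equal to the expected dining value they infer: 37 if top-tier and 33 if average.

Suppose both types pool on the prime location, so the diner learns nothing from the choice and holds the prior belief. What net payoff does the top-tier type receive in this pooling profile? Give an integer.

Pooled price premium = 1/2·37 + 1/2·33 = 35.
top-tier pays cost 6 for the prime location, so net payoff = 35 − 6 = 29.

29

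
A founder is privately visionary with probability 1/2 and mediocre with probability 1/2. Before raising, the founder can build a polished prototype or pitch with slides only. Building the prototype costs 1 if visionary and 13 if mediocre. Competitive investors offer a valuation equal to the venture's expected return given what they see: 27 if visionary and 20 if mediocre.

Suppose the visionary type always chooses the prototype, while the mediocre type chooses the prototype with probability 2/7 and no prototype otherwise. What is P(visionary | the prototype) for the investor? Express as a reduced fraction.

7/9

P(the prototype) = (1/2)·1 + (1/2)·(2/7) = 9/14.
By Bayes' rule, P(visionary | the prototype) = (1/2) / (9/14) = 7/9.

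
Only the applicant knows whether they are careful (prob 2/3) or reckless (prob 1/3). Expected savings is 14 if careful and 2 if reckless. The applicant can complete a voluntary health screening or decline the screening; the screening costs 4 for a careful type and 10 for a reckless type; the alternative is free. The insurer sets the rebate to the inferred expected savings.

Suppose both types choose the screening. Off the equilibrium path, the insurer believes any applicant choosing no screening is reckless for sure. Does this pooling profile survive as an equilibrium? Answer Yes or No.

On path, the insurer holds the prior and pays 2/3·14 + 1/3·2 = 10. Off path (no screening), believing reckless, it pays 2.
careful: the screening nets 10 − 4 = 6; no screening nets 2. careful stays.
reckless: the screening nets 10 − 10 = 0; no screening nets 2. reckless would deviate.
A type deviates, so pooling fails.

No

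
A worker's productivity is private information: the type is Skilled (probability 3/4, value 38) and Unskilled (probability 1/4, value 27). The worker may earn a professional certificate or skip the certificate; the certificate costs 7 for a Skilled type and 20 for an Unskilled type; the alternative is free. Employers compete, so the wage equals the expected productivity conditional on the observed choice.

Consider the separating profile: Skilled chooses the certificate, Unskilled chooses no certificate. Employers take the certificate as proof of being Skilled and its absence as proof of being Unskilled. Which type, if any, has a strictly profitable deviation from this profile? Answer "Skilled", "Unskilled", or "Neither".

Neither

The certificate pays 38; no certificate pays 27.
Skilled: assigned the certificate, nets 38 − 7 = 31; deviating to no certificate nets 27.
Unskilled: assigned no certificate, nets 27; deviating to the certificate nets 38 − 20 = 18.
Both types strictly prefer their assigned action; no profitable deviation.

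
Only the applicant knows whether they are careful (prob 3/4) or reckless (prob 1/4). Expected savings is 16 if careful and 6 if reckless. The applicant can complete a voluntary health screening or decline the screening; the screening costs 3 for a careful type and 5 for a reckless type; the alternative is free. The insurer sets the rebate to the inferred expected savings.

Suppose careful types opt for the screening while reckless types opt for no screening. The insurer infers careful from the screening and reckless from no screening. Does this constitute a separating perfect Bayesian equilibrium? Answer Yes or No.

Under these beliefs, the screening earns rebate 16 and no screening earns rebate 6.
careful: the screening nets 16 − 3 = 13; no screening nets 6. careful prefers the screening.
reckless: the screening nets 16 − 5 = 11; no screening nets 6. reckless would deviate to the screening.
reckless has a profitable deviation, so the profile is not an equilibrium.

No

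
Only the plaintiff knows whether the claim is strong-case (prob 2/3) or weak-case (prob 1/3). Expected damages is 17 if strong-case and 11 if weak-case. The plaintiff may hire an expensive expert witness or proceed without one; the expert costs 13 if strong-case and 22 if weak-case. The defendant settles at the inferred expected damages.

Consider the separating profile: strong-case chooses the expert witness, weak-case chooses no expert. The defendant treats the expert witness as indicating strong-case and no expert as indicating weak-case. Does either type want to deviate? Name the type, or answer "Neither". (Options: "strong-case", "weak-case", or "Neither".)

The expert witness pays 17; no expert pays 11.
strong-case: assigned the expert witness, nets 17 − 13 = 4; deviating to no expert nets 11.
weak-case: assigned no expert, nets 11; deviating to the expert witness nets 17 − 22 = -5.
The strong-case type gains 7 by deviating.

strong-case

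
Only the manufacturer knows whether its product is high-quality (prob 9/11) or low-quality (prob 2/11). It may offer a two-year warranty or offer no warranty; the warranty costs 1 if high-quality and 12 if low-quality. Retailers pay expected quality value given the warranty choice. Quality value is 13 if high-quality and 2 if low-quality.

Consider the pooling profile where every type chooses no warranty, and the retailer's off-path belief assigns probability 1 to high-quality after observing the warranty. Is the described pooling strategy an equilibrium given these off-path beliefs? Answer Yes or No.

No

On path, the retailer holds the prior and pays 9/11·13 + 2/11·2 = 11. Off path (the warranty), believing high-quality, it pays 13.
high-quality: no warranty nets 11; the warranty nets 13 − 1 = 12. high-quality would deviate.
low-quality: no warranty nets 11; the warranty nets 13 − 12 = 1. low-quality stays.
A type deviates, so pooling fails.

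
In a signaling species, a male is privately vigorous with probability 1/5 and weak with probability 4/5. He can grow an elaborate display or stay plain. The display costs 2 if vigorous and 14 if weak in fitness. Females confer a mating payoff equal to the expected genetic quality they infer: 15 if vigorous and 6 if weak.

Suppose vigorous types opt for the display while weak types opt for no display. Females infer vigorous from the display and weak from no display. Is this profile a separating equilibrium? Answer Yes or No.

Yes

Under these beliefs, the display earns mating payoff 15 and no display earns mating payoff 6.
vigorous: the display nets 15 − 2 = 13; no display nets 6. vigorous prefers the display.
weak: the display nets 15 − 14 = 1; no display nets 6. weak prefers no display.
Neither type deviates, so the separating profile is an equilibrium.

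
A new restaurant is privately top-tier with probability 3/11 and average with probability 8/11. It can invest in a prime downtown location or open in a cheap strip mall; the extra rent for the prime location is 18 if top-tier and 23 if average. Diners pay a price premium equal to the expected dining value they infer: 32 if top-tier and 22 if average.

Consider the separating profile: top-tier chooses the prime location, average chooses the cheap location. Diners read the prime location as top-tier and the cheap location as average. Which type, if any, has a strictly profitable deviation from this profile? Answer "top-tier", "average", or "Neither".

top-tier

The prime location pays 32; the cheap location pays 22.
top-tier: assigned the prime location, nets 32 − 18 = 14; deviating to the cheap location nets 22.
average: assigned the cheap location, nets 22; deviating to the prime location nets 32 − 23 = 9.
The top-tier type gains 8 by deviating.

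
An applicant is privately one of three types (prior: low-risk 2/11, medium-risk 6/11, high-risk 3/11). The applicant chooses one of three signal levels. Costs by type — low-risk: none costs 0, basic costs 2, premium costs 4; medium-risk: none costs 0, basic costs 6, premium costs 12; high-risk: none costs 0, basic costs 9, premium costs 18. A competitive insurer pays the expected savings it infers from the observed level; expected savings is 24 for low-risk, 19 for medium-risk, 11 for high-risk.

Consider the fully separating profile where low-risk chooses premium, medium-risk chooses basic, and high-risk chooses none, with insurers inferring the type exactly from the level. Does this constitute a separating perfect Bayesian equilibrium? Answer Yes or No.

Separating rebates: premium → 24, basic → 19, none → 11.
low-risk (assigned premium): none: 11 − 0 = 11; basic: 19 − 2 = 17; premium: 24 − 4 = 20. low-risk stays.
medium-risk (assigned basic): none: 11 − 0 = 11; basic: 19 − 6 = 13; premium: 24 − 12 = 12. medium-risk stays.
high-risk (assigned none): none: 11 − 0 = 11; basic: 19 − 9 = 10; premium: 24 − 18 = 6. high-risk stays.
Every type prefers its assigned level; separation holds.

Yes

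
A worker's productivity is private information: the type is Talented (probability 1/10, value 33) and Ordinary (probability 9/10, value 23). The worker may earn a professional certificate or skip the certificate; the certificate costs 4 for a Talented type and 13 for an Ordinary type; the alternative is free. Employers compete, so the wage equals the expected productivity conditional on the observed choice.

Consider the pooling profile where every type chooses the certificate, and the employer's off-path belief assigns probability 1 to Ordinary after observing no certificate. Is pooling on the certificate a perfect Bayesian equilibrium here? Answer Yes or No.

No

On path, the employer holds the prior and pays 1/10·33 + 9/10·23 = 24. Off path (no certificate), believing Ordinary, it pays 23.
Talented: the certificate nets 24 − 4 = 20; no certificate nets 23. Talented would deviate.
Ordinary: the certificate nets 24 − 13 = 11; no certificate nets 23. Ordinary would deviate.
A type deviates, so pooling fails.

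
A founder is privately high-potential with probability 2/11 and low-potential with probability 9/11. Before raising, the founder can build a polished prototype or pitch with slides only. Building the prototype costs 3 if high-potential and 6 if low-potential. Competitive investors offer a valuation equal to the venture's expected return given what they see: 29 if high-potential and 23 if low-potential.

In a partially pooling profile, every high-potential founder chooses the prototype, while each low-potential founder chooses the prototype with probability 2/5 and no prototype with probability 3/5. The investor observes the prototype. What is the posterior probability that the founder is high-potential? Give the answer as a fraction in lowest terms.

P(the prototype) = (2/11)·1 + (9/11)·(2/5) = 28/55.
By Bayes' rule, P(high-potential | the prototype) = (2/11) / (28/55) = 5/14.

5/14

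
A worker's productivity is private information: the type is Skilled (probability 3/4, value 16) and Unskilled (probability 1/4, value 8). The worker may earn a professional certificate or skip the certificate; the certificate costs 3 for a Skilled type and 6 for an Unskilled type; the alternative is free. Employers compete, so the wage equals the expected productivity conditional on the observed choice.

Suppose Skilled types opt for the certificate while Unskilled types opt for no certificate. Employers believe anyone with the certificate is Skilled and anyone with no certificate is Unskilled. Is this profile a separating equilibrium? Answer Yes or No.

No

Under these beliefs, the certificate earns wage 16 and no certificate earns wage 8.
Skilled: the certificate nets 16 − 3 = 13; no certificate nets 8. Skilled prefers the certificate.
Unskilled: the certificate nets 16 − 6 = 10; no certificate nets 8. Unskilled would deviate to the certificate.
Unskilled has a profitable deviation, so the profile is not an equilibrium.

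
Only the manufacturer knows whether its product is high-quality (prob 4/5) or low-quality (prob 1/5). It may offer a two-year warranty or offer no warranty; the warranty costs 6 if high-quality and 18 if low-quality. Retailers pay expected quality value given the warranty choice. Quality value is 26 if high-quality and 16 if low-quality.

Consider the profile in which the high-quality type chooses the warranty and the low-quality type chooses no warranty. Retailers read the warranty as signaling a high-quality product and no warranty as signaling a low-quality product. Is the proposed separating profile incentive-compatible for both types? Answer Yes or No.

Yes

Under these beliefs, the warranty earns price 26 and no warranty earns price 16.
high-quality: the warranty nets 26 − 6 = 20; no warranty nets 16. high-quality prefers the warranty.
low-quality: the warranty nets 26 − 18 = 8; no warranty nets 16. low-quality prefers no warranty.
Neither type deviates, so the separating profile is an equilibrium.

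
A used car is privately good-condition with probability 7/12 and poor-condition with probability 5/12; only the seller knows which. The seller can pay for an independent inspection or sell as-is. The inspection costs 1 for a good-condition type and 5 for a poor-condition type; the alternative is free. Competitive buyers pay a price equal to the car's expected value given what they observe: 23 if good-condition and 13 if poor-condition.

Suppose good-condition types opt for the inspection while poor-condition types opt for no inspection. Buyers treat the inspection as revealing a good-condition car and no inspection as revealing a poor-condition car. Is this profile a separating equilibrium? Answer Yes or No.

No

Under these beliefs, the inspection earns price 23 and no inspection earns price 13.
good-condition: the inspection nets 23 − 1 = 22; no inspection nets 13. good-condition prefers the inspection.
poor-condition: the inspection nets 23 − 5 = 18; no inspection nets 13. poor-condition would deviate to the inspection.
poor-condition has a profitable deviation, so the profile is not an equilibrium.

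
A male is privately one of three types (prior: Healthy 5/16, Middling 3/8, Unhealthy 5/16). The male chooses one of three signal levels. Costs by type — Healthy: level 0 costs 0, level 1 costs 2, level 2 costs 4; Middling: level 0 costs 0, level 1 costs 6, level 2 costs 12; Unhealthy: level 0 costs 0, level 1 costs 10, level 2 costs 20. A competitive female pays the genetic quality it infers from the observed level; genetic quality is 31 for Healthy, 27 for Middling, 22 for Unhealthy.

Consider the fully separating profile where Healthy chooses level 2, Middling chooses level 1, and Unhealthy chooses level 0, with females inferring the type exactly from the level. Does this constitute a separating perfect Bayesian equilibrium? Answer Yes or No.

Separating mating payoffs: level 2 → 31, level 1 → 27, level 0 → 22.
Healthy (assigned level 2): level 0: 22 − 0 = 22; level 1: 27 − 2 = 25; level 2: 31 − 4 = 27. Healthy stays.
Middling (assigned level 1): level 0: 22 − 0 = 22; level 1: 27 − 6 = 21; level 2: 31 − 12 = 19. Middling prefers level 0.
Unhealthy (assigned level 0): level 0: 22 − 0 = 22; level 1: 27 − 10 = 17; level 2: 31 − 20 = 11. Unhealthy stays.
At least one type deviates; the separating profile fails.

No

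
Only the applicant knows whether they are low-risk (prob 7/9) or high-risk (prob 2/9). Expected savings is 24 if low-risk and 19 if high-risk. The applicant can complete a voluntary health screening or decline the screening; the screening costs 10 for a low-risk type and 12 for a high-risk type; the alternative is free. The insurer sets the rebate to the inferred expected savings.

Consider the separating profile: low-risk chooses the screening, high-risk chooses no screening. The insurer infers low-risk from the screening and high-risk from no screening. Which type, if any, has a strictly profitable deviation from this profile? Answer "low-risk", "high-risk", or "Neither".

The screening pays 24; no screening pays 19.
low-risk: assigned the screening, nets 24 − 10 = 14; deviating to no screening nets 19.
high-risk: assigned no screening, nets 19; deviating to the screening nets 24 − 12 = 12.
The low-risk type gains 5 by deviating.

low-risk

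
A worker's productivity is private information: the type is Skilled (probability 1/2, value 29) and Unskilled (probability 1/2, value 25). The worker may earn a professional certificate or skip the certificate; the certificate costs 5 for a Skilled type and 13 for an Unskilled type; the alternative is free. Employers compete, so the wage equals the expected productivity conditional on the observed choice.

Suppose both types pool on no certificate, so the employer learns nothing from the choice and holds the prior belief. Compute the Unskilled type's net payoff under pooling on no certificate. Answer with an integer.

Pooled wage = 1/2·29 + 1/2·25 = 27.
Unskilled pays no cost for no certificate, so net payoff = 27.

27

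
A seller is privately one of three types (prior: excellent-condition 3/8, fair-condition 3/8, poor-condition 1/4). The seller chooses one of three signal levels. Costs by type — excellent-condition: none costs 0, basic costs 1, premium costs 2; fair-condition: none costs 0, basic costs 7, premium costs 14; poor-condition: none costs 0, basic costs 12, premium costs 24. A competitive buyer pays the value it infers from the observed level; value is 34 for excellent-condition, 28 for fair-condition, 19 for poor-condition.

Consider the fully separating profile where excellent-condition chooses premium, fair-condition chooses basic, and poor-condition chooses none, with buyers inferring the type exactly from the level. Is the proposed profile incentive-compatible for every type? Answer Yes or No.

Separating prices: premium → 34, basic → 28, none → 19.
excellent-condition (assigned premium): none: 19 − 0 = 19; basic: 28 − 1 = 27; premium: 34 − 2 = 32. excellent-condition stays.
fair-condition (assigned basic): none: 19 − 0 = 19; basic: 28 − 7 = 21; premium: 34 − 14 = 20. fair-condition stays.
poor-condition (assigned none): none: 19 − 0 = 19; basic: 28 − 12 = 16; premium: 34 − 24 = 10. poor-condition stays.
Every type prefers its assigned level; separation holds.

Yes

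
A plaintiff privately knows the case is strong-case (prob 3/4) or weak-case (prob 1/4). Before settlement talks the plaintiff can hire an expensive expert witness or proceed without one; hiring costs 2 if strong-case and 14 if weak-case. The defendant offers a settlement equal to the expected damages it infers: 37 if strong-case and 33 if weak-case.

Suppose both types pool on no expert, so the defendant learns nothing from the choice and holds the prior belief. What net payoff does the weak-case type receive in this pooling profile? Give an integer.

36

Pooled settlement = 3/4·37 + 1/4·33 = 36.
weak-case pays no cost for no expert, so net payoff = 36.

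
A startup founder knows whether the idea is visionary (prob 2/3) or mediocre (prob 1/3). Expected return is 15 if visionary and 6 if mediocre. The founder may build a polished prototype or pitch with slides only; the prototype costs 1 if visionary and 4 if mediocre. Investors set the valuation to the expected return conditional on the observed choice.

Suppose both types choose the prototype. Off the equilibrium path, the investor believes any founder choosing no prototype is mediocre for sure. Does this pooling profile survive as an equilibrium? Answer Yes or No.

On path, the investor holds the prior and pays 2/3·15 + 1/3·6 = 12. Off path (no prototype), believing mediocre, it pays 6.
visionary: the prototype nets 12 − 1 = 11; no prototype nets 6. visionary stays.
mediocre: the prototype nets 12 − 4 = 8; no prototype nets 6. mediocre stays.
No type deviates, so pooling is sustained.

Yes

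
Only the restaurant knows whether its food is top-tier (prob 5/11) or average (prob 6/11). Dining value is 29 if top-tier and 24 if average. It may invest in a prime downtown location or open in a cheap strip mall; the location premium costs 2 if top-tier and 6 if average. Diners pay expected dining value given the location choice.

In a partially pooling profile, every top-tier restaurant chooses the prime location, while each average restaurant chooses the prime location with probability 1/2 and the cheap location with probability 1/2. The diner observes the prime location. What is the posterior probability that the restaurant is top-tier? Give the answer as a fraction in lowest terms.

P(the prime location) = (5/11)·1 + (6/11)·(1/2) = 8/11.
By Bayes' rule, P(top-tier | the prime location) = (5/11) / (8/11) = 5/8.

5/8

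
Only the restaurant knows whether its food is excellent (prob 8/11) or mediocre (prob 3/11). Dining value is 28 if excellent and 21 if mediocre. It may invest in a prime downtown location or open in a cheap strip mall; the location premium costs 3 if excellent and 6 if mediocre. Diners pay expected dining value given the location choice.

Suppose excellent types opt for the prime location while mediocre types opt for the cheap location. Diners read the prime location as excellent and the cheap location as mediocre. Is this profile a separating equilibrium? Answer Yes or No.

Under these beliefs, the prime location earns price premium 28 and the cheap location earns price premium 21.
excellent: the prime location nets 28 − 3 = 25; the cheap location nets 21. excellent prefers the prime location.
mediocre: the prime location nets 28 − 6 = 22; the cheap location nets 21. mediocre would deviate to the prime location.
mediocre has a profitable deviation, so the profile is not an equilibrium.

No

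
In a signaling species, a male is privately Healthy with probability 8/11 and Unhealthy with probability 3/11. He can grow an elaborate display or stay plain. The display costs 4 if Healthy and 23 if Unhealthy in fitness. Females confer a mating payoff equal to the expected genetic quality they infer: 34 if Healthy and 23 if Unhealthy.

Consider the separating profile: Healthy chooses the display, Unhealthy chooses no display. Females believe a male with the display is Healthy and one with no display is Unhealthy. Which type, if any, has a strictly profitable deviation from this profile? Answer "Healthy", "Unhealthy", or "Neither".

Neither

The display pays 34; no display pays 23.
Healthy: assigned the display, nets 34 − 4 = 30; deviating to no display nets 23.
Unhealthy: assigned no display, nets 23; deviating to the display nets 34 − 23 = 11.
Both types strictly prefer their assigned action; no profitable deviation.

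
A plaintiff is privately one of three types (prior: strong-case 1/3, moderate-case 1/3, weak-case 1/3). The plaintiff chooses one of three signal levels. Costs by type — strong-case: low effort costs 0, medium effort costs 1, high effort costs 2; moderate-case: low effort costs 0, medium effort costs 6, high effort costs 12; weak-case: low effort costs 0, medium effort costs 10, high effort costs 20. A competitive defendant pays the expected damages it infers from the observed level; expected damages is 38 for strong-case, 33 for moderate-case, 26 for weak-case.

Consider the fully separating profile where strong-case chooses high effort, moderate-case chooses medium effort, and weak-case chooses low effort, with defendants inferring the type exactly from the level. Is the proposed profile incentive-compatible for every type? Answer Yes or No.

Separating settlements: high effort → 38, medium effort → 33, low effort → 26.
strong-case (assigned high effort): low effort: 26 − 0 = 26; medium effort: 33 − 1 = 32; high effort: 38 − 2 = 36. strong-case stays.
moderate-case (assigned medium effort): low effort: 26 − 0 = 26; medium effort: 33 − 6 = 27; high effort: 38 − 12 = 26. moderate-case stays.
weak-case (assigned low effort): low effort: 26 − 0 = 26; medium effort: 33 − 10 = 23; high effort: 38 − 20 = 18. weak-case stays.
Every type prefers its assigned level; separation holds.

Yes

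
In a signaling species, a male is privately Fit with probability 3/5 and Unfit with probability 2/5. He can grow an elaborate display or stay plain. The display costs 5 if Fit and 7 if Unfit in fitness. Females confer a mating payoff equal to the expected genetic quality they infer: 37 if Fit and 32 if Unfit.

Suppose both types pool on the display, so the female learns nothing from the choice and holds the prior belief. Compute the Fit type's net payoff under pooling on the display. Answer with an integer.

Pooled mating payoff = 3/5·37 + 2/5·32 = 35.
Fit pays cost 5 for the display, so net payoff = 35 − 5 = 30.

30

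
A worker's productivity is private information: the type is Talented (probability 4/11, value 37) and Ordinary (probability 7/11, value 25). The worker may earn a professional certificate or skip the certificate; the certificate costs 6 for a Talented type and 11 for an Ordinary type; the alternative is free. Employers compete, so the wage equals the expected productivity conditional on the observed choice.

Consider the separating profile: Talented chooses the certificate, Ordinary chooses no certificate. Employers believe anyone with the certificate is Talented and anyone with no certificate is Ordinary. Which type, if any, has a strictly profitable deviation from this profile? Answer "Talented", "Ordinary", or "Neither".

The certificate pays 37; no certificate pays 25.
Talented: assigned the certificate, nets 37 − 6 = 31; deviating to no certificate nets 25.
Ordinary: assigned no certificate, nets 25; deviating to the certificate nets 37 − 11 = 26.
The Ordinary type gains 1 by deviating.

Ordinary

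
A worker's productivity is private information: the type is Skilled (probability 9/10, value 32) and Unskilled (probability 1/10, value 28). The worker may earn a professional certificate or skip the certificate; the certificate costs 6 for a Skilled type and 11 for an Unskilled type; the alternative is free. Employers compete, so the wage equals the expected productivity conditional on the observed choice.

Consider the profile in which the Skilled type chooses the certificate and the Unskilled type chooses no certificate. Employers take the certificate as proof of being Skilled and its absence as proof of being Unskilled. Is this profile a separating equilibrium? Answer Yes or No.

No

Under these beliefs, the certificate earns wage 32 and no certificate earns wage 28.
Skilled: the certificate nets 32 − 6 = 26; no certificate nets 28. Skilled would deviate to no certificate.
Unskilled: the certificate nets 32 − 11 = 21; no certificate nets 28. Unskilled prefers no certificate.
Skilled has a profitable deviation, so the profile is not an equilibrium.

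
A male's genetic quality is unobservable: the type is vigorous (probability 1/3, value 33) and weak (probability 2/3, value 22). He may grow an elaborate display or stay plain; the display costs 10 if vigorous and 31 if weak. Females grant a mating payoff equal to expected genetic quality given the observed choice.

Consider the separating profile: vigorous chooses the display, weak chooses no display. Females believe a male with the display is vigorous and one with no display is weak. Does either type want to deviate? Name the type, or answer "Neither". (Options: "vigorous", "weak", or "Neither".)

The display pays 33; no display pays 22.
vigorous: assigned the display, nets 33 − 10 = 23; deviating to no display nets 22.
weak: assigned no display, nets 22; deviating to the display nets 33 − 31 = 2.
Both types strictly prefer their assigned action; no profitable deviation.

Neither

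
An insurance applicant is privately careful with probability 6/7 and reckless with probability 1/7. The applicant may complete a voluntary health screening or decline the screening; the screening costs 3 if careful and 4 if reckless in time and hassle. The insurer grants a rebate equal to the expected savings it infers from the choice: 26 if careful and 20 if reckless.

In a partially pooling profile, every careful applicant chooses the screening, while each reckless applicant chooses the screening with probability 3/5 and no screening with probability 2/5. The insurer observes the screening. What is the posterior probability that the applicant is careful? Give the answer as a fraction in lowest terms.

P(the screening) = (6/7)·1 + (1/7)·(3/5) = 33/35.
By Bayes' rule, P(careful | the screening) = (6/7) / (33/35) = 10/11.

10/11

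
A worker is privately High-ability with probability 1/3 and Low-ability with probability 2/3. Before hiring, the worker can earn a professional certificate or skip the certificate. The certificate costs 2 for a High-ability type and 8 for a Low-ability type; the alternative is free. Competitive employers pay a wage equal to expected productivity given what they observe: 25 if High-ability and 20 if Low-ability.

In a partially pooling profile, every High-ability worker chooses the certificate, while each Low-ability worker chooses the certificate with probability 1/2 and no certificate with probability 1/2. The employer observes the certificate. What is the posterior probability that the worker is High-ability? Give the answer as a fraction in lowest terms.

P(the certificate) = (1/3)·1 + (2/3)·(1/2) = 2/3.
By Bayes' rule, P(High-ability | the certificate) = (1/3) / (2/3) = 1/2.

1/2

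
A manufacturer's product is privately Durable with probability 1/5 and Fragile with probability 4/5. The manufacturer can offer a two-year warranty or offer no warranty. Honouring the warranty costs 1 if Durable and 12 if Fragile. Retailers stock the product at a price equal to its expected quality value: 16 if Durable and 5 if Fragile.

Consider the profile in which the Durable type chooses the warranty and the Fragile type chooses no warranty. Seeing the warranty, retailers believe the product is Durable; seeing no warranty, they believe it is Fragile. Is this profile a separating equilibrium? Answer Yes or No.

Yes

Under these beliefs, the warranty earns price 16 and no warranty earns price 5.
Durable: the warranty nets 16 − 1 = 15; no warranty nets 5. Durable prefers the warranty.
Fragile: the warranty nets 16 − 12 = 4; no warranty nets 5. Fragile prefers no warranty.
Neither type deviates, so the separating profile is an equilibrium.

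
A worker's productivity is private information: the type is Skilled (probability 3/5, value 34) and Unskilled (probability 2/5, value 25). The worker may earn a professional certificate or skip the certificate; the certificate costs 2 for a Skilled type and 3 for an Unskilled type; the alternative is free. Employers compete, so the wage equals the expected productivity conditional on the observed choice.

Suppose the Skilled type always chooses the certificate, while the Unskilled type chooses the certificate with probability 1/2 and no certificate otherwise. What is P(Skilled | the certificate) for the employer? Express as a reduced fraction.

P(the certificate) = (3/5)·1 + (2/5)·(1/2) = 4/5.
By Bayes' rule, P(Skilled | the certificate) = (3/5) / (4/5) = 3/4.

3/4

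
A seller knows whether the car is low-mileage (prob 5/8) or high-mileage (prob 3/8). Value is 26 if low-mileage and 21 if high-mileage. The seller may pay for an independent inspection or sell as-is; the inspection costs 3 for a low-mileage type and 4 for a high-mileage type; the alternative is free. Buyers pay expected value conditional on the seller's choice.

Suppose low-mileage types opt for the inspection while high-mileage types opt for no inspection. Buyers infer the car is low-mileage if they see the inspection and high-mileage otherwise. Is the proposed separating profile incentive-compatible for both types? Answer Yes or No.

No

Under these beliefs, the inspection earns price 26 and no inspection earns price 21.
low-mileage: the inspection nets 26 − 3 = 23; no inspection nets 21. low-mileage prefers the inspection.
high-mileage: the inspection nets 26 − 4 = 22; no inspection nets 21. high-mileage would deviate to the inspection.
high-mileage has a profitable deviation, so the profile is not an equilibrium.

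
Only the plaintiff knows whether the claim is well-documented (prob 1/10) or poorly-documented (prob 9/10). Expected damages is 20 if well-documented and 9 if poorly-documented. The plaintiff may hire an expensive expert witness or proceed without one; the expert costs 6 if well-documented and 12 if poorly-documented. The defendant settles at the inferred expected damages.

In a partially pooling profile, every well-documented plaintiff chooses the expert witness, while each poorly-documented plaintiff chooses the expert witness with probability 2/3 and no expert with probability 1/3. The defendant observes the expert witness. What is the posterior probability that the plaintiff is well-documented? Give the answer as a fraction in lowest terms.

P(the expert witness) = (1/10)·1 + (9/10)·(2/3) = 7/10.
By Bayes' rule, P(well-documented | the expert witness) = (1/10) / (7/10) = 1/7.

1/7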